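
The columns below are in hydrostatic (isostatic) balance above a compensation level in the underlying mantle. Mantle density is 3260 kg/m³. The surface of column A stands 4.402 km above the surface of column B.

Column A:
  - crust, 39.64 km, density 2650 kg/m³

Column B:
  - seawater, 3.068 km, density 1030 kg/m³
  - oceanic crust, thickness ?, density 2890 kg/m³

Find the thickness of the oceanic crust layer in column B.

Take the compensation level at the base of the deeper column (depth z_c below the surface of column A) and equate Σ ρ_i t_i down to z_c; mantle fills any gap and the z_c terms cancel.
Column A: 39.64×2650 + (z_c − 39.64)×3260
Column B: 4.402×0 + 3.068×1030 + x×2890 + (z_c − 4.402 − 3.068 − x)×3260
The z_c×3260 term appears on both sides and cancels. Collect the known terms of each column as K = Σ(ρt)_known − 3260 × (depth of known layers): K_A = 105046 − 3260×39.64 = −24180.4; K_B = 3160.04 − 3260×(4.402 + 3.068) = −21192.16.
Balance: K_A = K_B − x×(3260 − 2890), so x = (K_B − K_A)/(3260 − 2890) = 2988.24/370 = 8.08 km.

8.08 km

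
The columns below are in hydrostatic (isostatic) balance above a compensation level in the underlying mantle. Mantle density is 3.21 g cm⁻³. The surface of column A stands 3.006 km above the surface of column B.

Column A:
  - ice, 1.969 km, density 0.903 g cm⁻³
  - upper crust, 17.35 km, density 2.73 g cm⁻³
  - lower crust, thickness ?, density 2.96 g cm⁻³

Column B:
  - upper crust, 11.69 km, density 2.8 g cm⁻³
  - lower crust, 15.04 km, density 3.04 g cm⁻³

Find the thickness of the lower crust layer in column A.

Take the compensation level at the base of the deeper column (depth z_c below the surface of column A) and equate Σ ρ_i t_i down to z_c; mantle fills any gap and the z_c terms cancel.
Column A: 1.969×0.903 + 17.35×2.73 + x×2.96 + (z_c − 19.319 − x)×3.21
Column B: 3.006×0 + 11.69×2.8 + 15.04×3.04 + (z_c − 3.006 − 26.73)×3.21
The z_c×3.21 term appears on both sides and cancels. Collect the known terms of each column as K = Σ(ρt)_known − 3.21 × (depth of known layers): K_A = 49.143507 − 3.21×19.319 = −12.870483; K_B = 78.4536 − 3.21×(3.006 + 26.73) = −16.99896.
Balance: K_A − x×(3.21 − 2.96) = K_B, so x = (K_A − K_B)/(3.21 − 2.96) = 4.12848/0.25 = 16.5 km.

16.5 km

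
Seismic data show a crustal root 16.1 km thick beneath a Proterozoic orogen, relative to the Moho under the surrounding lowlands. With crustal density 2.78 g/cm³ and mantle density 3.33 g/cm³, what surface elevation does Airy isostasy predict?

In Airy isostatic equilibrium: ρ_c h = (ρ_m − ρ_c) r.
h = r (ρ_m − ρ_c) / ρ_c = 16.1 km × (3.33 − 2.78) / 2.78 = 3.19 km.

3.19 km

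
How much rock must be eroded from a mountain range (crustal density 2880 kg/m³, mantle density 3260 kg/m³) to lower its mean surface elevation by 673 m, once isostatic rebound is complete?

5770 m

Net drop Δ = e − u = e − e ρ_c/ρ_m = e (ρ_m − ρ_c)/ρ_m.
e = Δ ρ_m/(ρ_m − ρ_c) = 673 m × 3260/380 = 5770 m.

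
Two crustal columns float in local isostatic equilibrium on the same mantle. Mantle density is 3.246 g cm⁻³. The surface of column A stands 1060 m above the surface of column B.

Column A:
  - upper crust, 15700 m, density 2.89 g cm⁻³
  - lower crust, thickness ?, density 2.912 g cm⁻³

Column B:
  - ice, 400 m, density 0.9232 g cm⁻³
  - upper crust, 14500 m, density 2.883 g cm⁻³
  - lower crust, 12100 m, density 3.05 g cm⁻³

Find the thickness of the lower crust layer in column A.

19200 m

Take the compensation level at the base of the deeper column (depth z_c below the surface of column A) and equate Σ ρ_i t_i down to z_c; mantle fills any gap and the z_c terms cancel.
Column A: 15700×2.89 + x×2.912 + (z_c − 15700 − x)×3.246
Column B: 1060×0 + 400×0.9232 + 14500×2.883 + 12100×3.05 + (z_c − 1060 − 27000)×3.246
The z_c×3.246 term appears on both sides and cancels. Collect the known terms of each column as K = Σ(ρt)_known − 3.246 × (depth of known layers): K_A = 45373 − 3.246×15700 = −5589.2; K_B = 79077.78 − 3.246×(1060 + 27000) = −12004.98.
Balance: K_A − x×(3.246 − 2.912) = K_B, so x = (K_A − K_B)/(3.246 − 2.912) = 6415.78/0.334 = 19200 m.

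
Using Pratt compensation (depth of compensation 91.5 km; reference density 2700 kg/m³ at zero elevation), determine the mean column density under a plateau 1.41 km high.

2660 kg/m³

Pratt balance: ρ_ref D = ρ (D + h).
ρ = ρ_ref D/(D + h) = 2700 × 91.5 km/(91.5 km + 1.41 km) = 2660 kg/m³.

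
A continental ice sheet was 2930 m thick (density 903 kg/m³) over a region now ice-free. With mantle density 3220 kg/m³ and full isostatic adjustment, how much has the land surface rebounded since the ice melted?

822 m

Removing the load lets mantle flow back in; uplift u satisfies ρ_ice t = ρ_m u.
u = t ρ_ice/ρ_m = 2930 m × 903/3220 = 822 m.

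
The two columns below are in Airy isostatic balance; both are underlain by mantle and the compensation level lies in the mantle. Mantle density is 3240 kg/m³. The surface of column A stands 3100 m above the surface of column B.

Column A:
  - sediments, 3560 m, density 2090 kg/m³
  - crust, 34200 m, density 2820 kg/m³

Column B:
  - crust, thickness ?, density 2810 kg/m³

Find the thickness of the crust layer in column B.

19600 m

Take the compensation level at the base of the deeper column (depth z_c below the surface of column A) and equate Σ ρ_i t_i down to z_c; mantle fills any gap and the z_c terms cancel.
Column A: 3560×2090 + 34200×2820 + (z_c − 37760)×3240
Column B: 3100×0 + x×2810 + (z_c − 3100 − 0 − x)×3240
The z_c×3240 term appears on both sides and cancels. Collect the known terms of each column as K = Σ(ρt)_known − 3240 × (depth of known layers): K_A = 103884400 − 3240×37760 = −18458000; K_B = 0 − 3240×(3100 + 0) = −10044000.
Balance: K_A = K_B − x×(3240 − 2810), so x = (K_B − K_A)/(3240 − 2810) = 8414000/430 = 19600 m.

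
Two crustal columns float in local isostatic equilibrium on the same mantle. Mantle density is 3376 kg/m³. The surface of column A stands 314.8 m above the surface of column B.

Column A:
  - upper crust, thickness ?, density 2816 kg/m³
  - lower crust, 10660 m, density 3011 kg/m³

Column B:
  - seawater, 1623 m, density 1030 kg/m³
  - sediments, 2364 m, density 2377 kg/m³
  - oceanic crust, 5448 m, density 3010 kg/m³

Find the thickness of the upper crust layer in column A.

Take the compensation level at the base of the deeper column (depth z_c below the surface of column A) and equate Σ ρ_i t_i down to z_c; mantle fills any gap and the z_c terms cancel.
Column A: x×2816 + 10660×3011 + (z_c − 10660 − x)×3376
Column B: 314.8×0 + 1623×1030 + 2364×2377 + 5448×3010 + (z_c − 314.8 − 9435)×3376
The z_c×3376 term appears on both sides and cancels. Collect the known terms of each column as K = Σ(ρt)_known − 3376 × (depth of known layers): K_A = 32097260 − 3376×10660 = −3890900; K_B = 23689398 − 3376×(314.8 + 9435) = −9225926.8.
Balance: K_A − x×(3376 − 2816) = K_B, so x = (K_A − K_B)/(3376 − 2816) = 5335030/560 = 9530 m.

9530 m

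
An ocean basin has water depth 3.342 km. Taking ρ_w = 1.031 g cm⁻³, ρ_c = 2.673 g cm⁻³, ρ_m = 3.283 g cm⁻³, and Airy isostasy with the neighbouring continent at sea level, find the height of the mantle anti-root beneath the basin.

In Airy isostatic equilibrium: replacing crust with seawater at the top is compensated by replacing crust with mantle at the base: d (ρ_c − ρ_w) = a (ρ_m − ρ_c).
a = d (ρ_c − ρ_w)/(ρ_m − ρ_c) = 3.342 km × 1.642/0.61 = 9 km.

9 km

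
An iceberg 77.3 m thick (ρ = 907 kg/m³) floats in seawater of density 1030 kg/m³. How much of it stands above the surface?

Floating equilibrium: submerged depth d = t ρ_obj/ρ_fluid = 77.3 m × 907/1030 = 68.07 m.
Freeboard = t − d = 77.3 m − 68.07 m = 9.23 m.

9.23 m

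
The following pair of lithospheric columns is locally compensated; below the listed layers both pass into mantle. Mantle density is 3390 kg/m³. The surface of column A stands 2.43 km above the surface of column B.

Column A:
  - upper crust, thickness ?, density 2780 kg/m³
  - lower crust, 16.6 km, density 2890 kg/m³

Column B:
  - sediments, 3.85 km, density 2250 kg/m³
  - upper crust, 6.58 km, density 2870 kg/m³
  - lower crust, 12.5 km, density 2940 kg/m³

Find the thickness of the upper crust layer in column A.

Take the compensation level at the base of the deeper column (depth z_c below the surface of column A) and equate Σ ρ_i t_i down to z_c; mantle fills any gap and the z_c terms cancel.
Column A: x×2780 + 16.6×2890 + (z_c − 16.6 − x)×3390
Column B: 2.43×0 + 3.85×2250 + 6.58×2870 + 12.5×2940 + (z_c − 2.43 − 22.93)×3390
The z_c×3390 term appears on both sides and cancels. Collect the known terms of each column as K = Σ(ρt)_known − 3390 × (depth of known layers): K_A = 47974 − 3390×16.6 = −8300; K_B = 64297.1 − 3390×(2.43 + 22.93) = −21673.3.
Balance: K_A − x×(3390 − 2780) = K_B, so x = (K_A − K_B)/(3390 − 2780) = 13373.3/610 = 21.9 km.

21.9 km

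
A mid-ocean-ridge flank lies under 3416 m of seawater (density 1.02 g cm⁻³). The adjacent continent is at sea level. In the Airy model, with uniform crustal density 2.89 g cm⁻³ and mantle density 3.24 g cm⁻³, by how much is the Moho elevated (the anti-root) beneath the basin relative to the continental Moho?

In Airy isostatic equilibrium: replacing crust with seawater at the top is compensated by replacing crust with mantle at the base: d (ρ_c − ρ_w) = a (ρ_m − ρ_c).
a = d (ρ_c − ρ_w)/(ρ_m − ρ_c) = 3416 m × 1.87/0.35 = 18300 m.

18300 m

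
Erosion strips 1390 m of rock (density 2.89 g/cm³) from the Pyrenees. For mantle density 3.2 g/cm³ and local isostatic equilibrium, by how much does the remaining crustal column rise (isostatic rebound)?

Unloading: uplift u = e ρ_c/ρ_m = 1390 m × 2.89/3.2 = 1260 m.

1260 m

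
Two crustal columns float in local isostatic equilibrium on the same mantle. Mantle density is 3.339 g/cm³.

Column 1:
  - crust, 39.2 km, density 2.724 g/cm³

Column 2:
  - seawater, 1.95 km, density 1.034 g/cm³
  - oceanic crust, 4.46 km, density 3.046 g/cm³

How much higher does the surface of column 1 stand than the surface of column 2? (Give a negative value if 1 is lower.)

5.48 km

For any compensation level in the mantle, the mantle terms cancel and isostasy reduces to e = (Σt_1 − Σt_2) − (Σ(ρt)_1 − Σ(ρt)_2) / ρ_m.
Σt_1 = 39.2 km; Σt_2 = 6.41 km; Σ(ρt)_1 = 106.7808; Σ(ρt)_2 = 15.60146 (in km·g/cm³).
e = (39.2 − 6.41) − (106.7808 − 15.60146) / 3.339 = 5.48 km.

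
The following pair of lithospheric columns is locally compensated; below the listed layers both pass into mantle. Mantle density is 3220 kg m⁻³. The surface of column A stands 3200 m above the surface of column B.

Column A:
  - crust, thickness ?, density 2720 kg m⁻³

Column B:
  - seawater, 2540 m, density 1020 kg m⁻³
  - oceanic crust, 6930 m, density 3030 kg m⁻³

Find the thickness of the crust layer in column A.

Take the compensation level at the base of the deeper column (depth z_c below the surface of column A) and equate Σ ρ_i t_i down to z_c; mantle fills any gap and the z_c terms cancel.
Column A: x×2720 + (z_c − 0 − x)×3220
Column B: 3200×0 + 2540×1020 + 6930×3030 + (z_c − 3200 − 9470)×3220
The z_c×3220 term appears on both sides and cancels. Collect the known terms of each column as K = Σ(ρt)_known − 3220 × (depth of known layers): K_A = 0 − 3220×0 = 0; K_B = 23588700 − 3220×(3200 + 9470) = −17208700.
Balance: K_A − x×(3220 − 2720) = K_B, so x = (K_A − K_B)/(3220 − 2720) = 17208700/500 = 34400 m.

34400 m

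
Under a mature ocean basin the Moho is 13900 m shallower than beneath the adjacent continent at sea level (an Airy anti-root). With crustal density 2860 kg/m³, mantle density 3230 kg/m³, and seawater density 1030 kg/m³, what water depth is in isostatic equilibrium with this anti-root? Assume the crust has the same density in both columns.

Replacing a thickness d of crust by seawater at the top must be balanced by replacing crust with mantle at the base: d (ρ_c − ρ_w) = a (ρ_m − ρ_c).
d = a (ρ_m − ρ_c)/(ρ_c − ρ_w) = 13900 m × 370/1830 = 2810 m.

2810 m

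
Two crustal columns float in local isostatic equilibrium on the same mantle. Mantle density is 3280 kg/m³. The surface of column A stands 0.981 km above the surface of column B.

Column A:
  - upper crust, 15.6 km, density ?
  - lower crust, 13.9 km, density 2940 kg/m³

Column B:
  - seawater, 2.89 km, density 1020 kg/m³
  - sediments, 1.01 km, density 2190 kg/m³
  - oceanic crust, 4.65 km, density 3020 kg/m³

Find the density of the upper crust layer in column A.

2810 kg/m³

Take the compensation level at the base of the deeper column (depth z_c below the surface of column A) and equate Σ ρ_i t_i down to z_c; mantle fills any gap and the z_c terms cancel.
Column A: 15.6×ρ + 13.9×2940 + (z_c − 29.5)×3280
Column B: 0.981×0 + 2.89×1020 + 1.01×2190 + 4.65×3020 + (z_c − 0.981 − 8.55)×3280
The z_c×3280 term appears on both sides and cancels. Collect the known terms of each column as K = Σ(ρt)_known − 3280 × (depth of known layers): K_A = 40866 − 3280×29.5 = −55894; K_B = 19202.7 − 3280×(0.981 + 8.55) = −12058.98.
Balance: K_A + 15.6×ρ = K_B, so ρ = (K_B − K_A)/15.6 = 43835/15.6 = 2810 kg/m³.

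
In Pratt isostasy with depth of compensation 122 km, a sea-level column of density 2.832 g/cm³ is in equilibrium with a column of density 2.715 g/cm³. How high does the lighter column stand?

ρ_ref D = ρ (D + h) → h = D (ρ_ref − ρ)/ρ.
h = 122 km × (2.832 − 2.715)/2.715 = 5.26 km.

5.26 km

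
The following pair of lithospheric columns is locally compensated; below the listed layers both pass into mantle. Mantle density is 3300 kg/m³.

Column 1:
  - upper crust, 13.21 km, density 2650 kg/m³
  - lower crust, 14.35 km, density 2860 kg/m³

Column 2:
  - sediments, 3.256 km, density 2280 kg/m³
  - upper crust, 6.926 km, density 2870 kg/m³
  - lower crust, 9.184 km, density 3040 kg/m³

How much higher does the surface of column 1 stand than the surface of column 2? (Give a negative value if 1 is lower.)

1.88 km

For any compensation level in the mantle, the mantle terms cancel and isostasy reduces to e = (Σt_1 − Σt_2) − (Σ(ρt)_1 − Σ(ρt)_2) / ρ_m.
Σt_1 = 27.56 km; Σt_2 = 19.366 km; Σ(ρt)_1 = 76047.5; Σ(ρt)_2 = 55220.66 (in km·kg/m³).
e = (27.56 − 19.366) − (76047.5 − 55220.66) / 3300 = 1.88 km.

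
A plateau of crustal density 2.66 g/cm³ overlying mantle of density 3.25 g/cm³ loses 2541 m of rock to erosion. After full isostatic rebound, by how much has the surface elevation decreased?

Rebound u = e ρ_c/ρ_m = 2541 m × 2.66/3.25 = 2080 m.
Net surface drop = e − u = 2541 m − 2080 m = e (ρ_m − ρ_c)/ρ_m = 461 m.

461 m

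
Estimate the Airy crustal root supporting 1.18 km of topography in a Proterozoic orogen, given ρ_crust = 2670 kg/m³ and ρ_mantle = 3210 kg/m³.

Isostatic balance requires: the weight of the topography is balanced by the buoyancy of the root, ρ_c h = (ρ_m − ρ_c) r.
r = h · ρ_c / (ρ_m − ρ_c) = 1.18 km × 2670 / (3210 − 2670) = 5.83 km.

5.83 km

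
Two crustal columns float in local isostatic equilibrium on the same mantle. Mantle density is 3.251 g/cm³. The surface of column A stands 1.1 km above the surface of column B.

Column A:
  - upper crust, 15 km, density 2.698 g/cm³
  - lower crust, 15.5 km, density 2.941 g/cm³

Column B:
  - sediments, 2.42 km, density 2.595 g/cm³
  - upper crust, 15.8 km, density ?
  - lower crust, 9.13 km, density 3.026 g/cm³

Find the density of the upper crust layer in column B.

Take the compensation level at the base of the deeper column (depth z_c below the surface of column A) and equate Σ ρ_i t_i down to z_c; mantle fills any gap and the z_c terms cancel.
Column A: 15×2.698 + 15.5×2.941 + (z_c − 30.5)×3.251
Column B: 1.1×0 + 2.42×2.595 + 15.8×ρ + 9.13×3.026 + (z_c − 1.1 − 27.35)×3.251
The z_c×3.251 term appears on both sides and cancels. Collect the known terms of each column as K = Σ(ρt)_known − 3.251 × (depth of known layers): K_A = 86.0555 − 3.251×30.5 = −13.1; K_B = 33.90728 − 3.251×(1.1 + 27.35) = −58.58367.
Balance: K_A = K_B + 15.8×ρ, so ρ = (K_A − K_B)/15.8 = 45.4837/15.8 = 2.88 g/cm³.

2.88 g/cm³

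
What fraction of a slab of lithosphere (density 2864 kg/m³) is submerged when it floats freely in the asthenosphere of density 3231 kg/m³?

0.886

Submerged fraction = ρ_obj/ρ_fluid = 2864/3231 = 0.886.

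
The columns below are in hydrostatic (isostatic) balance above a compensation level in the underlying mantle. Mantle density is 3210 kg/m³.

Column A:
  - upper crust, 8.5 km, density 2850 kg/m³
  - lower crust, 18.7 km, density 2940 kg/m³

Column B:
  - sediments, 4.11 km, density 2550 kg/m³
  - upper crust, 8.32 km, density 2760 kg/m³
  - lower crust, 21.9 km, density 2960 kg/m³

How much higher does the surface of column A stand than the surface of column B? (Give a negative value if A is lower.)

−1.19 km

For any compensation level in the mantle, the mantle terms cancel and isostasy reduces to e = (Σt_A − Σt_B) − (Σ(ρt)_A − Σ(ρt)_B) / ρ_m.
Σt_A = 27.2 km; Σt_B = 34.33 km; Σ(ρt)_A = 79203; Σ(ρt)_B = 98267.7 (in km·kg/m³).
e = (27.2 − 34.33) − (79203 − 98267.7) / 3210 = −1.19 km.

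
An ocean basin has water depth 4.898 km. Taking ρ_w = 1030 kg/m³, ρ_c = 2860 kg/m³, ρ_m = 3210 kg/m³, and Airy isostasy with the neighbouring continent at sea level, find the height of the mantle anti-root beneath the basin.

Balancing pressure at the compensation depth: replacing crust with seawater at the top is compensated by replacing crust with mantle at the base: d (ρ_c − ρ_w) = a (ρ_m − ρ_c).
a = d (ρ_c − ρ_w)/(ρ_m − ρ_c) = 4.898 km × 1830/350 = 25.6 km.

25.6 km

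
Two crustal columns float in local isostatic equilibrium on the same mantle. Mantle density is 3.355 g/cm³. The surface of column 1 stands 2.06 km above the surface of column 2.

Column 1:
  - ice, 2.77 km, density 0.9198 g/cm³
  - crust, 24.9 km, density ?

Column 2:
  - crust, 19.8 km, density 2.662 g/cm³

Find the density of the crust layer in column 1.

2.8 g/cm³

Take the compensation level at the base of the deeper column (depth z_c below the surface of column 1) and equate Σ ρ_i t_i down to z_c; mantle fills any gap and the z_c terms cancel.
Column 1: 2.77×0.9198 + 24.9×ρ + (z_c − 27.67)×3.355
Column 2: 2.06×0 + 19.8×2.662 + (z_c − 2.06 − 19.8)×3.355
The z_c×3.355 term appears on both sides and cancels. Collect the known terms of each column as K = Σ(ρt)_known − 3.355 × (depth of known layers): K_1 = 2.547846 − 3.355×27.67 = −90.285004; K_2 = 52.7076 − 3.355×(2.06 + 19.8) = −20.6327.
Balance: K_1 + 24.9×ρ = K_2, so ρ = (K_2 − K_1)/24.9 = 69.6523/24.9 = 2.8 g/cm³.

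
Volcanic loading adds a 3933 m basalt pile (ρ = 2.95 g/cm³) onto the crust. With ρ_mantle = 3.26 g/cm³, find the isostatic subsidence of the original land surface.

Subaerial loading: s = t ρ_load / ρ_m.
s = 3933 m × 2.95/3.26 = 3560 m.

3560 m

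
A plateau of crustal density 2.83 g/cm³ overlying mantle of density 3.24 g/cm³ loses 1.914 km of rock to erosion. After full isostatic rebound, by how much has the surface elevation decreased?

0.242 km

Rebound u = e ρ_c/ρ_m = 1.914 km × 2.83/3.24 = 1.672 km.
Net surface drop = e − u = 1.914 km − 1.672 km = e (ρ_m − ρ_c)/ρ_m = 0.242 km.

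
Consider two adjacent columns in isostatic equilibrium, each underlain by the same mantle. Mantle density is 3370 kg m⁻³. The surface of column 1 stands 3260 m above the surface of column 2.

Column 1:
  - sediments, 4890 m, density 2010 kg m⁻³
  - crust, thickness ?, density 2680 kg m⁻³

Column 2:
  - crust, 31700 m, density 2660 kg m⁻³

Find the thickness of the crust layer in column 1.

Take the compensation level at the base of the deeper column (depth z_c below the surface of column 1) and equate Σ ρ_i t_i down to z_c; mantle fills any gap and the z_c terms cancel.
Column 1: 4890×2010 + x×2680 + (z_c − 4890 − x)×3370
Column 2: 3260×0 + 31700×2660 + (z_c − 3260 − 31700)×3370
The z_c×3370 term appears on both sides and cancels. Collect the known terms of each column as K = Σ(ρt)_known − 3370 × (depth of known layers): K_1 = 9828900 − 3370×4890 = −6650400; K_2 = 84322000 − 3370×(3260 + 31700) = −33493200.
Balance: K_1 − x×(3370 − 2680) = K_2, so x = (K_1 − K_2)/(3370 − 2680) = 26842800/690 = 38900 m.

38900 m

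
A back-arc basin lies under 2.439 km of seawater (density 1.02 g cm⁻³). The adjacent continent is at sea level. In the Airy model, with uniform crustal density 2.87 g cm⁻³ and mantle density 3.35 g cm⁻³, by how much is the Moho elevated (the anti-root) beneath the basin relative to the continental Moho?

In Airy isostatic equilibrium: replacing crust with seawater at the top is compensated by replacing crust with mantle at the base: d (ρ_c − ρ_w) = a (ρ_m − ρ_c).
a = d (ρ_c − ρ_w)/(ρ_m − ρ_c) = 2.439 km × 1.85/0.48 = 9.4 km.

9.4 km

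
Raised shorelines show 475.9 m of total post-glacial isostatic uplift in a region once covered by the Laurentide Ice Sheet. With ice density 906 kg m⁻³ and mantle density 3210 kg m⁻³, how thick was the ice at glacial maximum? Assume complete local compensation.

u = t ρ_ice/ρ_m → t = u ρ_m/ρ_ice = 475.9 m × 3210/906 = 1690 m.

1690 m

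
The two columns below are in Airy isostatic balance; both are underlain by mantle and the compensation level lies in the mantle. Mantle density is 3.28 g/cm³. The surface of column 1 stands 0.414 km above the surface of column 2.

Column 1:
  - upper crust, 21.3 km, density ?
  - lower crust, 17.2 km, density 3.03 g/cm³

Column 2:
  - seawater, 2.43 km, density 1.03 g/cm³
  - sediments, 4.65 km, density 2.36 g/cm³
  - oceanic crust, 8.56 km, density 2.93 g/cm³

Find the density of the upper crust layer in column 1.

Take the compensation level at the base of the deeper column (depth z_c below the surface of column 1) and equate Σ ρ_i t_i down to z_c; mantle fills any gap and the z_c terms cancel.
Column 1: 21.3×ρ + 17.2×3.03 + (z_c − 38.5)×3.28
Column 2: 0.414×0 + 2.43×1.03 + 4.65×2.36 + 8.56×2.93 + (z_c − 0.414 − 15.64)×3.28
The z_c×3.28 term appears on both sides and cancels. Collect the known terms of each column as K = Σ(ρt)_known − 3.28 × (depth of known layers): K_1 = 52.116 − 3.28×38.5 = −74.164; K_2 = 38.5577 − 3.28×(0.414 + 15.64) = −14.09942.
Balance: K_1 + 21.3×ρ = K_2, so ρ = (K_2 − K_1)/21.3 = 60.0646/21.3 = 2.82 g/cm³.

2.82 g/cm³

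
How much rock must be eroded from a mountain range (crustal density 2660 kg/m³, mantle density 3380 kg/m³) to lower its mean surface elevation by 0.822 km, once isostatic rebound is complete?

3.86 km

Net drop Δ = e − u = e − e ρ_c/ρ_m = e (ρ_m − ρ_c)/ρ_m.
e = Δ ρ_m/(ρ_m − ρ_c) = 0.822 km × 3380/720 = 3.86 km.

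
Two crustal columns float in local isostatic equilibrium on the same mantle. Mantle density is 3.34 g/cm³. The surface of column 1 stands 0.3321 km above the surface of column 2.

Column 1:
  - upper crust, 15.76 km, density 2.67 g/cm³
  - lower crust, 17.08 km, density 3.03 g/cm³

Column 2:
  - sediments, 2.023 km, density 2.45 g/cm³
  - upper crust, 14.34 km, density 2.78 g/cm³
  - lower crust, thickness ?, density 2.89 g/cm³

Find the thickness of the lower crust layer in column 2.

10.9 km

Take the compensation level at the base of the deeper column (depth z_c below the surface of column 1) and equate Σ ρ_i t_i down to z_c; mantle fills any gap and the z_c terms cancel.
Column 1: 15.76×2.67 + 17.08×3.03 + (z_c − 32.84)×3.34
Column 2: 0.3321×0 + 2.023×2.45 + 14.34×2.78 + x×2.89 + (z_c − 0.3321 − 16.363 − x)×3.34
The z_c×3.34 term appears on both sides and cancels. Collect the known terms of each column as K = Σ(ρt)_known − 3.34 × (depth of known layers): K_1 = 93.8316 − 3.34×32.84 = −15.854; K_2 = 44.82155 − 3.34×(0.3321 + 16.363) = −10.940084.
Balance: K_1 = K_2 − x×(3.34 − 2.89), so x = (K_2 − K_1)/(3.34 − 2.89) = 4.91392/0.45 = 10.9 km.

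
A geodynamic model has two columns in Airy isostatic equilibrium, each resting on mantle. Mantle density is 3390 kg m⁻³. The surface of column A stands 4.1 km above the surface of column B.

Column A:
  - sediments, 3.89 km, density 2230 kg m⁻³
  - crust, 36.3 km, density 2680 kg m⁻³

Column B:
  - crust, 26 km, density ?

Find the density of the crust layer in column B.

2760 kg m⁻³

Take the compensation level at the base of the deeper column (depth z_c below the surface of column A) and equate Σ ρ_i t_i down to z_c; mantle fills any gap and the z_c terms cancel.
Column A: 3.89×2230 + 36.3×2680 + (z_c − 40.19)×3390
Column B: 4.1×0 + 26×ρ + (z_c − 4.1 − 26)×3390
The z_c×3390 term appears on both sides and cancels. Collect the known terms of each column as K = Σ(ρt)_known − 3390 × (depth of known layers): K_A = 105958.7 − 3390×40.19 = −30285.4; K_B = 0 − 3390×(4.1 + 26) = −102039.
Balance: K_A = K_B + 26×ρ, so ρ = (K_A − K_B)/26 = 71753.6/26 = 2760 kg m⁻³.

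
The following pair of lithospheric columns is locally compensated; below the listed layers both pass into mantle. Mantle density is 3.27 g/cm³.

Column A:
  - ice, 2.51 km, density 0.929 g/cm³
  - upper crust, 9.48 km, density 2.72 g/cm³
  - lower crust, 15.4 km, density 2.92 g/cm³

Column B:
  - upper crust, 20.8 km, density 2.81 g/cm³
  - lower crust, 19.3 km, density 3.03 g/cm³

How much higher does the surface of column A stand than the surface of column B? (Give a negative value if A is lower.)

For any compensation level in the mantle, the mantle terms cancel and isostasy reduces to e = (Σt_A − Σt_B) − (Σ(ρt)_A − Σ(ρt)_B) / ρ_m.
Σt_A = 27.39 km; Σt_B = 40.1 km; Σ(ρt)_A = 73.08539; Σ(ρt)_B = 116.927 (in km·g/cm³).
e = (27.39 − 40.1) − (73.08539 − 116.927) / 3.27 = 0.697 km.

0.697 km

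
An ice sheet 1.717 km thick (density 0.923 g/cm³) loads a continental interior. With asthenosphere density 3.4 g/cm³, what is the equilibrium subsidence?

For local isostatic compensation: the ice load ρ_ice t is balanced by mantle displaced below, ρ_m s.
s = t ρ_ice / ρ_m = 1.717 km × 0.923/3.4 = 0.466 km.

0.466 km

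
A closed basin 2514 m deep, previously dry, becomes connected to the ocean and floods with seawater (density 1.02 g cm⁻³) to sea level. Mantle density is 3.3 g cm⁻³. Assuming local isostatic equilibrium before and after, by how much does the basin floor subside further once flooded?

1120 m

After flooding the water column is d + s deep. Its weight must equal the weight of mantle displaced by the extra subsidence s: (d + s) ρ_w = s ρ_m.
s = d ρ_w / (ρ_m − ρ_w) = 2514 m × 1.02/(3.3 − 1.02) = 1120 m.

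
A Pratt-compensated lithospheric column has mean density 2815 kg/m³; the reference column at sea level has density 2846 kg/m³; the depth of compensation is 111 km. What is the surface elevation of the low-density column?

1.22 km

ρ_ref D = ρ (D + h) → h = D (ρ_ref − ρ)/ρ.
h = 111 km × (2846 − 2815)/2815 = 1.22 km.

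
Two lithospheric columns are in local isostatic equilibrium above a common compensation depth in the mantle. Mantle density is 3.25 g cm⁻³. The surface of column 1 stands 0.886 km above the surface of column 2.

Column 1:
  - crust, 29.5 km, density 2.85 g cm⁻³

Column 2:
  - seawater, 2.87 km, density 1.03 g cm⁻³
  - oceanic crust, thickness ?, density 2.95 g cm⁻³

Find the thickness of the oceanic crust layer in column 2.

Take the compensation level at the base of the deeper column (depth z_c below the surface of column 1) and equate Σ ρ_i t_i down to z_c; mantle fills any gap and the z_c terms cancel.
Column 1: 29.5×2.85 + (z_c − 29.5)×3.25
Column 2: 0.886×0 + 2.87×1.03 + x×2.95 + (z_c − 0.886 − 2.87 − x)×3.25
The z_c×3.25 term appears on both sides and cancels. Collect the known terms of each column as K = Σ(ρt)_known − 3.25 × (depth of known layers): K_1 = 84.075 − 3.25×29.5 = −11.8; K_2 = 2.9561 − 3.25×(0.886 + 2.87) = −9.2509.
Balance: K_1 = K_2 − x×(3.25 − 2.95), so x = (K_2 − K_1)/(3.25 − 2.95) = 2.5491/0.3 = 8.5 km.

8.5 km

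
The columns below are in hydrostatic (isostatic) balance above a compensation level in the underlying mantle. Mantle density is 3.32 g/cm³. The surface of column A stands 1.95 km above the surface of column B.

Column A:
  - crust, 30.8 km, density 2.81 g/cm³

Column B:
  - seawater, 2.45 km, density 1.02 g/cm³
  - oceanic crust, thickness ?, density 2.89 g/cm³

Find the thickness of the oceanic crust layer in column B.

8.37 km

Take the compensation level at the base of the deeper column (depth z_c below the surface of column A) and equate Σ ρ_i t_i down to z_c; mantle fills any gap and the z_c terms cancel.
Column A: 30.8×2.81 + (z_c − 30.8)×3.32
Column B: 1.95×0 + 2.45×1.02 + x×2.89 + (z_c − 1.95 − 2.45 − x)×3.32
The z_c×3.32 term appears on both sides and cancels. Collect the known terms of each column as K = Σ(ρt)_known − 3.32 × (depth of known layers): K_A = 86.548 − 3.32×30.8 = −15.708; K_B = 2.499 − 3.32×(1.95 + 2.45) = −12.109.
Balance: K_A = K_B − x×(3.32 − 2.89), so x = (K_B − K_A)/(3.32 − 2.89) = 3.599/0.43 = 8.37 km.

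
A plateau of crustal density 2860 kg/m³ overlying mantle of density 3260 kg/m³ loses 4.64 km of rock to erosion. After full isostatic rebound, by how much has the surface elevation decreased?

0.569 km

Rebound u = e ρ_c/ρ_m = 4.64 km × 2860/3260 = 4.071 km.
Net surface drop = e − u = 4.64 km − 4.071 km = e (ρ_m − ρ_c)/ρ_m = 0.569 km.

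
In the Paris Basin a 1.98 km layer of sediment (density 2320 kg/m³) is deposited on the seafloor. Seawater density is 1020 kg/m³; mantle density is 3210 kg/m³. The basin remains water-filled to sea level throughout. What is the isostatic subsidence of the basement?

Submarine loading: the sediment displaces seawater, and the subsidence is in turn flooded, so s (ρ_m − ρ_w) = t (ρ_sed − ρ_w).
s = 1.98 km × (2320 − 1020) / (3210 − 1020) = 1.18 km.

1.18 km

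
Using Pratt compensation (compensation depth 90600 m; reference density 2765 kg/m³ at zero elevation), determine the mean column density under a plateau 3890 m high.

2650 kg/m³

Pratt balance: ρ_ref D = ρ (D + h).
ρ = ρ_ref D/(D + h) = 2765 × 90600 m/(90600 m + 3890 m) = 2650 kg/m³.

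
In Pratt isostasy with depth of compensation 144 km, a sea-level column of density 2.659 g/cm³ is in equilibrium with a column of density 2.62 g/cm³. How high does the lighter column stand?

ρ_ref D = ρ (D + h) → h = D (ρ_ref − ρ)/ρ.
h = 144 km × (2.659 − 2.62)/2.62 = 2.14 km.

2.14 km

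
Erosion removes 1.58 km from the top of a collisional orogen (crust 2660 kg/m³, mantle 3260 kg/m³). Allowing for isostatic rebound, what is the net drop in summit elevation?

0.291 km

Rebound u = e ρ_c/ρ_m = 1.58 km × 2660/3260 = 1.289 km.
Net surface drop = e − u = 1.58 km − 1.289 km = e (ρ_m − ρ_c)/ρ_m = 0.291 km.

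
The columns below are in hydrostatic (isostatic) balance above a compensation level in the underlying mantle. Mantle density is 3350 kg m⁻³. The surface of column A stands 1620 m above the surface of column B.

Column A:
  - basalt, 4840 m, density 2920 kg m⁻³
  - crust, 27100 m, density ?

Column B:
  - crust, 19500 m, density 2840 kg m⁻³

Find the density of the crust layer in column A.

2860 kg m⁻³

Take the compensation level at the base of the deeper column (depth z_c below the surface of column A) and equate Σ ρ_i t_i down to z_c; mantle fills any gap and the z_c terms cancel.
Column A: 4840×2920 + 27100×ρ + (z_c − 31940)×3350
Column B: 1620×0 + 19500×2840 + (z_c − 1620 − 19500)×3350
The z_c×3350 term appears on both sides and cancels. Collect the known terms of each column as K = Σ(ρt)_known − 3350 × (depth of known layers): K_A = 14132800 − 3350×31940 = −92866200; K_B = 55380000 − 3350×(1620 + 19500) = −15372000.
Balance: K_A + 27100×ρ = K_B, so ρ = (K_B − K_A)/27100 = 77494200/27100 = 2860 kg m⁻³.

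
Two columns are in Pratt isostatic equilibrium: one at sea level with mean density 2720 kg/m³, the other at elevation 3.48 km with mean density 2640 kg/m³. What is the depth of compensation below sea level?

115 km

ρ_ref D = ρ (D + h) → D (ρ_ref − ρ) = ρ h.
D = ρ h/(ρ_ref − ρ) = 2640 × 3.48 km/(2720 − 2640) = 115 km.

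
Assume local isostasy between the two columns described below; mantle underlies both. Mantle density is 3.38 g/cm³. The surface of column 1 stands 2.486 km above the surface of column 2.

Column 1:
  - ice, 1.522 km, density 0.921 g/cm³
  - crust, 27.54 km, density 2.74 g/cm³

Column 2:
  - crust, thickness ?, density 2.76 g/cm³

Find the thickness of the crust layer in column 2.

20.9 km

Take the compensation level at the base of the deeper column (depth z_c below the surface of column 1) and equate Σ ρ_i t_i down to z_c; mantle fills any gap and the z_c terms cancel.
Column 1: 1.522×0.921 + 27.54×2.74 + (z_c − 29.062)×3.38
Column 2: 2.486×0 + x×2.76 + (z_c − 2.486 − 0 − x)×3.38
The z_c×3.38 term appears on both sides and cancels. Collect the known terms of each column as K = Σ(ρt)_known − 3.38 × (depth of known layers): K_1 = 76.861362 − 3.38×29.062 = −21.368198; K_2 = 0 − 3.38×(2.486 + 0) = −8.40268.
Balance: K_1 = K_2 − x×(3.38 − 2.76), so x = (K_2 − K_1)/(3.38 − 2.76) = 12.9655/0.62 = 20.9 km.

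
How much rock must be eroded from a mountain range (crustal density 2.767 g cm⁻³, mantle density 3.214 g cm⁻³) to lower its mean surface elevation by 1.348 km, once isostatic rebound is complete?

Net drop Δ = e − u = e − e ρ_c/ρ_m = e (ρ_m − ρ_c)/ρ_m.
e = Δ ρ_m/(ρ_m − ρ_c) = 1.348 km × 3.214/0.447 = 9.69 km.

9.69 km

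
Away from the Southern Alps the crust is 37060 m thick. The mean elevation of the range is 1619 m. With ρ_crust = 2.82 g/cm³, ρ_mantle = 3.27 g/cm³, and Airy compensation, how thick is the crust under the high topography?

48800 m

Root depth r = h ρ_c / (ρ_m − ρ_c) = 1619 m × 2.82 / 0.45 = 10150 m.
Total thickness = T + h + r = 37060 m + 1619 m + 10150 m = 48800 m.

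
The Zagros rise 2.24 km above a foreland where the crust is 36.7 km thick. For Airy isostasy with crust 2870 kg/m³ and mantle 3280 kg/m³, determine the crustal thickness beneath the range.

Root depth r = h ρ_c / (ρ_m − ρ_c) = 2.24 km × 2870 / 410 = 15.68 km.
Total thickness = T + h + r = 36.7 km + 2.24 km + 15.68 km = 54.6 km.

54.6 km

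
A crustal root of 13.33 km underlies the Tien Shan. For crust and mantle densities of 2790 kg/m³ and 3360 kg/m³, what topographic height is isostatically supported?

In Airy isostatic equilibrium: ρ_c h = (ρ_m − ρ_c) r.
h = r (ρ_m − ρ_c) / ρ_c = 13.33 km × (3360 − 2790) / 2790 = 2.72 km.

2.72 km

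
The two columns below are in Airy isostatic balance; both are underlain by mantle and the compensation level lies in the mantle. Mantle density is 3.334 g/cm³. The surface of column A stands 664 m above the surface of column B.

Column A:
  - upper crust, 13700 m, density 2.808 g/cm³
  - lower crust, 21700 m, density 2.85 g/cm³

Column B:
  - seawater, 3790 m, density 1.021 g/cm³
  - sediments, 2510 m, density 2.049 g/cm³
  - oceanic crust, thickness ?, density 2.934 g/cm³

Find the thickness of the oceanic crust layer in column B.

8760 m

Take the compensation level at the base of the deeper column (depth z_c below the surface of column A) and equate Σ ρ_i t_i down to z_c; mantle fills any gap and the z_c terms cancel.
Column A: 13700×2.808 + 21700×2.85 + (z_c − 35400)×3.334
Column B: 664×0 + 3790×1.021 + 2510×2.049 + x×2.934 + (z_c − 664 − 6300 − x)×3.334
The z_c×3.334 term appears on both sides and cancels. Collect the known terms of each column as K = Σ(ρt)_known − 3.334 × (depth of known layers): K_A = 100314.6 − 3.334×35400 = −17709; K_B = 9012.58 − 3.334×(664 + 6300) = −14205.396.
Balance: K_A = K_B − x×(3.334 − 2.934), so x = (K_B − K_A)/(3.334 − 2.934) = 3503.6/0.4 = 8760 m.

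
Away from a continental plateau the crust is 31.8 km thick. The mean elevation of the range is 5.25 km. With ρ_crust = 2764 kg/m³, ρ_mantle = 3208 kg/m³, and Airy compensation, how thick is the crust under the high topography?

Root depth r = h ρ_c / (ρ_m − ρ_c) = 5.25 km × 2764 / 444 = 32.68 km.
Total thickness = T + h + r = 31.8 km + 5.25 km + 32.68 km = 69.7 km.

69.7 km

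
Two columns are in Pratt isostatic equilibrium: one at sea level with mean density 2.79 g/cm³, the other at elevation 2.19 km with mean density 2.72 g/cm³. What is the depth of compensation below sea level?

85.1 km

ρ_ref D = ρ (D + h) → D (ρ_ref − ρ) = ρ h.
D = ρ h/(ρ_ref − ρ) = 2.72 × 2.19 km/(2.79 − 2.72) = 85.1 km.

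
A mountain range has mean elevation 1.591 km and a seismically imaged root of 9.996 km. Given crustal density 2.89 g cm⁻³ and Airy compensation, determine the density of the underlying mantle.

Airy balance: ρ_c h = (ρ_m − ρ_c) r → ρ_m = ρ_c (1 + h/r).
ρ_m = 2.89 × (1 + 1.591 km/9.996 km) = 3.35 g cm⁻³.

3.35 g cm⁻³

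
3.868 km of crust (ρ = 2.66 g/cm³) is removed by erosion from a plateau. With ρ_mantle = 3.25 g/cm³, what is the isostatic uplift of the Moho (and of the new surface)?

3.17 km

Unloading: uplift u = e ρ_c/ρ_m = 3.868 km × 2.66/3.25 = 3.17 km.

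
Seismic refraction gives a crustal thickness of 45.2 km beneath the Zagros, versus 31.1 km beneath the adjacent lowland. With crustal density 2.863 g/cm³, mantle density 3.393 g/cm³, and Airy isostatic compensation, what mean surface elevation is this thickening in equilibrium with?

2.2 km

Excess crust Δ = 45.2 km − 31.1 km = 14.1 km, split between elevation h and root r with h + r = Δ.
Airy balance ρ_c h = (ρ_m − ρ_c) r gives r = h ρ_c/(ρ_m − ρ_c), so h (1 + ρ_c/(ρ_m − ρ_c)) = Δ, i.e. h = Δ (ρ_m − ρ_c)/ρ_m.
h = 14.1 km × 0.53/3.393 = 2.2 km.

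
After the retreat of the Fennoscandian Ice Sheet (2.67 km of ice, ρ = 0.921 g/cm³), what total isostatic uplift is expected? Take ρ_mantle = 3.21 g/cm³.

Removing the load lets mantle flow back in; uplift u satisfies ρ_ice t = ρ_m u.
u = t ρ_ice/ρ_m = 2.67 km × 0.921/3.21 = 0.766 km.

0.766 km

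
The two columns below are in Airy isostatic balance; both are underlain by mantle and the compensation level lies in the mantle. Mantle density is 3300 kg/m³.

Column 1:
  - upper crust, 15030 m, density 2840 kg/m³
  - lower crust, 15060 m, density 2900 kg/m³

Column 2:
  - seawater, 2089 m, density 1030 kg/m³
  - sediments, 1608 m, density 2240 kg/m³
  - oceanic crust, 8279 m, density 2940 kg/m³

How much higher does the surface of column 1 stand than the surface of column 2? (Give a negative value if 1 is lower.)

1060 m

For any compensation level in the mantle, the mantle terms cancel and isostasy reduces to e = (Σt_1 − Σt_2) − (Σ(ρt)_1 − Σ(ρt)_2) / ρ_m.
Σt_1 = 30090 m; Σt_2 = 11976 m; Σ(ρt)_1 = 86359200; Σ(ρt)_2 = 30093850 (in m·kg/m³).
e = (30090 − 11976) − (86359200 − 30093850) / 3300 = 1060 m.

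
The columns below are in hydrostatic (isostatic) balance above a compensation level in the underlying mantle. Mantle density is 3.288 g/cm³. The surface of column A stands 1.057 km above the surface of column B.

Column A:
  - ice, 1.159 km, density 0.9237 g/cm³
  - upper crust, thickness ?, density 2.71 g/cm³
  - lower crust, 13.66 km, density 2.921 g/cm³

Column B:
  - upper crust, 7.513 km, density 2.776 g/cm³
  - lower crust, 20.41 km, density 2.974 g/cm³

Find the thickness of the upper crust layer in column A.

Take the compensation level at the base of the deeper column (depth z_c below the surface of column A) and equate Σ ρ_i t_i down to z_c; mantle fills any gap and the z_c terms cancel.
Column A: 1.159×0.9237 + x×2.71 + 13.66×2.921 + (z_c − 14.819 − x)×3.288
Column B: 1.057×0 + 7.513×2.776 + 20.41×2.974 + (z_c − 1.057 − 27.923)×3.288
The z_c×3.288 term appears on both sides and cancels. Collect the known terms of each column as K = Σ(ρt)_known − 3.288 × (depth of known layers): K_A = 40.9714283 − 3.288×14.819 = −7.7534437; K_B = 81.555428 − 3.288×(1.057 + 27.923) = −13.730812.
Balance: K_A − x×(3.288 − 2.71) = K_B, so x = (K_A − K_B)/(3.288 − 2.71) = 5.97737/0.578 = 10.3 km.

10.3 km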